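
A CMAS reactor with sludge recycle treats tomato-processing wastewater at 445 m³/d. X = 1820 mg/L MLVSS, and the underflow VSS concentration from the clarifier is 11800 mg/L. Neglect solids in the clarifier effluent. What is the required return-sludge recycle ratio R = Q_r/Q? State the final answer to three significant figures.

Mass balance around the secondary clarifier (neglecting effluent solids): R = X / (X_r − X) = 1820 / (11800 − 1820) = 0.1824.

R ≈ 0.182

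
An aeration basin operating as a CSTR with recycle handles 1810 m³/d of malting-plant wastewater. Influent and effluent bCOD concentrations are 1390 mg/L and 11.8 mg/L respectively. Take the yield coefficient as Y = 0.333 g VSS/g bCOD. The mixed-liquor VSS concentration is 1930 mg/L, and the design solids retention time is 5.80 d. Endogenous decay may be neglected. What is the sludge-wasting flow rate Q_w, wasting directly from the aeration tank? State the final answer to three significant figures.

Q_w ≈ 430 m³/d

Biomass mass balance (decay neglected): V·X = Y·Q·(S₀ − S)·θ_c, so V = 0.333 × 1810 × (1390 − 11.8) × 5.80 / 1930 = 2496 m³.
With mixed-liquor wasting, θ_c = V/Q_w, so Q_w = V/θ_c = 2496/5.80 = 430.4 m³/d.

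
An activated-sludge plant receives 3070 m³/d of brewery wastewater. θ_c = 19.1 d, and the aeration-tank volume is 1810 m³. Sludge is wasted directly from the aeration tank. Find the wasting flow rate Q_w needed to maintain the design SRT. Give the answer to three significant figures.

Q_w ≈ 94.8 m³/d

Wasting from the aeration tank: Q_w = V / θ_c = 1810 / 19.1 = 94.76 m³/d.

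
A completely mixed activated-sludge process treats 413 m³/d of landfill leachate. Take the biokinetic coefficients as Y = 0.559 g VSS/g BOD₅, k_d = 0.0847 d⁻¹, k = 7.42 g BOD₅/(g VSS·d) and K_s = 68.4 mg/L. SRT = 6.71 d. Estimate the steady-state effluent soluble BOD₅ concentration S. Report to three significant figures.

S ≈ 4.08 mg/L

From the Monod/SRT balance for a CMAS, S = K_s·(1+k_d θ_c)/[θ_c·(Y k − k_d) − 1] = 68.4 × (1 + 0.0847 × 6.71) / [6.71 × (0.559 × 7.42 − 0.0847) − 1] = 107.3 / 26.26 = 4.085 mg/L.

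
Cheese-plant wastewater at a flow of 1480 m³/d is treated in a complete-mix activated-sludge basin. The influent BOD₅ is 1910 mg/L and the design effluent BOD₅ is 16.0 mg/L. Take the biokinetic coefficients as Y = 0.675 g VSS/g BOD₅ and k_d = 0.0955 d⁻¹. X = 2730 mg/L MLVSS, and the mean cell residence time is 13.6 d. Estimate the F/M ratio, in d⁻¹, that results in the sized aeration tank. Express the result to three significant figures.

From the SRT design equation V = Y Q (S₀−S) θ_c / [X (1 + k_d θ_c)] = 0.675 × 1480 × (1910 − 16.0) × 13.6 / [2730 × (1 + 0.0955 × 13.6)] = 2.57×10^7 / 6276 = 4100 m³.
F/M = Q·S₀ / (V·X) = 1480 × 1910 / (4100 × 2730) = 0.2525 g BOD₅·(g VSS·d)⁻¹.

F/M ≈ 0.253 d⁻¹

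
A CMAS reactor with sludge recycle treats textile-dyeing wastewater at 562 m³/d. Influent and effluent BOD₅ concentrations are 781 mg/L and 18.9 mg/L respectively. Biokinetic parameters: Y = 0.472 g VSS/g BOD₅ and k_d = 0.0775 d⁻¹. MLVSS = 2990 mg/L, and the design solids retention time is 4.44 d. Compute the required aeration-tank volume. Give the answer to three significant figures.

V ≈ 223 m³

Steady-state biomass mass balance: V·X·(1 + k_d·θ_c) = Y·Q·(S₀ − S)·θ_c, so V = 0.472 × 562 × (781 − 18.9) × 4.44 / [2990 × (1 + 0.0775 × 4.44)] = 8.98×10^5 / 4019 = 223.3 m³.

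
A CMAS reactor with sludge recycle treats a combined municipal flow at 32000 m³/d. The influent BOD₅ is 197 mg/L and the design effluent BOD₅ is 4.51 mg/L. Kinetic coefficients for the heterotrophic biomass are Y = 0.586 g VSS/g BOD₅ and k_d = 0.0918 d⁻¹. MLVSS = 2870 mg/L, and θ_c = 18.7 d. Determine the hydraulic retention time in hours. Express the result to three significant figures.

τ ≈ 6.49 h

Rearranging the biomass balance for a CMAS with decay, V = Y·Q·ΔS·θ_c / [X·(1+k_d θ_c)] = 0.586 × 32000 × (197 − 4.51) × 18.7 / [2870 × (1 + 0.0918 × 18.7)] = 6.75×10^7 / 7797 = 8657 m³.
Hydraulic retention time τ = V/Q = 8657 / 32000 = 0.2705 d = 6.493 h.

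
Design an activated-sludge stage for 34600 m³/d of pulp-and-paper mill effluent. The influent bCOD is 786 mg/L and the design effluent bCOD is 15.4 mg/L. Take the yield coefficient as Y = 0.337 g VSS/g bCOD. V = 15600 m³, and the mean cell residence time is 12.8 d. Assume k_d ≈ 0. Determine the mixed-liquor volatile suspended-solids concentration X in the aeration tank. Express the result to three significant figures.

X = Y·Q·ΔS·θ_c / V = 0.337 × 34600 × (786 − 15.4) × 12.8 / 15600 = 7373 mg/L.

X ≈ 7370 mg/L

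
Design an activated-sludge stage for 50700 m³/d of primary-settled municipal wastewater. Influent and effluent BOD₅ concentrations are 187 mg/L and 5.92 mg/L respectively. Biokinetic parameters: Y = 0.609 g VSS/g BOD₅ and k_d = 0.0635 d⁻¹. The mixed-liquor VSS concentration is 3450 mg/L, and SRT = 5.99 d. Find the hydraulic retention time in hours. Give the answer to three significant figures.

Rearranging the biomass balance for a CMAS with decay, V = Y·Q·ΔS·θ_c / [X·(1+k_d θ_c)] = 0.609 × 50700 × (187 − 5.92) × 5.99 / [3450 × (1 + 0.0635 × 5.99)] = 3.35×10^7 / 4762 = 7032 m³.
Hydraulic retention time τ = V/Q = 7032 / 50700 = 0.1387 d = 3.329 h.

τ ≈ 3.33 h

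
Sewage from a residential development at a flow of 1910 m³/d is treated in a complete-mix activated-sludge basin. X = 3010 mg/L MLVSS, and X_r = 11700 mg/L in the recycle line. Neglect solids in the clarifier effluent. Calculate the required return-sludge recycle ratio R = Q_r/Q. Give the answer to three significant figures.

Solids balance on the clarifier gives (1+R)X = R·X_r, so R = X/(X_r − X) = 3010 / (11700 − 3010) = 0.3464.

R ≈ 0.346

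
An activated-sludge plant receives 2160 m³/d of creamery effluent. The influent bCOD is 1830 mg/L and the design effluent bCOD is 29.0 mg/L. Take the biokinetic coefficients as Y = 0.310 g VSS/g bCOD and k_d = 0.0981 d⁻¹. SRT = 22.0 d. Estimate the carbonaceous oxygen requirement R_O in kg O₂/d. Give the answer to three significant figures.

R_O ≈ 3350 kg O₂/d

Y_obs = Y / (1 + k_d θ_c) = 0.310 / (1 + 0.0981 × 22.0) = 0.310 / 3.158 = 0.09816.
ΔS = 1830 − 29.0 = 1801 mg/L, so the substrate removal rate is 2160 × 1801/1000 = 3890 kg bCOD/d.
Net sludge production P_X = 0.09816 × 3890 = 381.8 kg VSS/d.
R_O = Q·ΔS − 1.42 P_X = 3890 − 542.2 = 3348 kg O₂/d.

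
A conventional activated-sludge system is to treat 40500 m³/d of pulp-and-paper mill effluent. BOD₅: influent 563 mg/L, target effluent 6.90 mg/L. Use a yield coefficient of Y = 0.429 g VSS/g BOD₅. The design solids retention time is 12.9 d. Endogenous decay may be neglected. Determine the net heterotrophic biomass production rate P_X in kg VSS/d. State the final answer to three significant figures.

P_X ≈ 9660 kg VSS/d

With endogenous decay neglected, the observed yield equals the true yield: Y_obs = Y = 0.429 g VSS/g BOD₅.
Substrate removed = Q·(S₀ − S) = 40500 m³/d × (563 − 6.90) g/m³ = 2.25×10^7 g/d = 22522 kg/d.
So the net sludge growth is P_X = 0.4290 × 22522 = 9662 kg VSS/d.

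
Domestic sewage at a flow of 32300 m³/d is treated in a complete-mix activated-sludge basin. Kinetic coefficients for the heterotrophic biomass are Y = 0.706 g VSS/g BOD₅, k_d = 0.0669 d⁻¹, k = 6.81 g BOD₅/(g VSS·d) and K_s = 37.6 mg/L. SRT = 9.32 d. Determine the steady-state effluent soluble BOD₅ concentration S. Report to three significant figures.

S ≈ 1.41 mg/L

From the Monod/SRT balance for a CMAS, S = K_s·(1+k_d θ_c)/[θ_c·(Y k − k_d) − 1] = 37.6 × (1 + 0.0669 × 9.32) / [9.32 × (0.706 × 6.81 − 0.0669) − 1] = 61.04 / 43.19 = 1.414 mg/L.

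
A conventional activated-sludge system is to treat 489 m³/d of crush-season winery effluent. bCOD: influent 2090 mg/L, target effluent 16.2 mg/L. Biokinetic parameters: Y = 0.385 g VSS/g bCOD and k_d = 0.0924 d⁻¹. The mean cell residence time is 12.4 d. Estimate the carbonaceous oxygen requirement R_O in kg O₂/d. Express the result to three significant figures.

R_O ≈ 756 kg O₂/d

The observed yield is Y_obs = Y/(1 + k_d·θ_c) = 0.385 / (1 + 0.0924 × 12.4) = 0.385 / 2.146 = 0.1794 g VSS per g bCOD removed.
Mass of bCOD removed per day: Q(S₀ − S) = 489 × 2074 g/m³ = 1014 kg/d.
Net sludge production P_X = 0.1794 × 1014 = 182.0 kg VSS/d.
R_O = Q·(S₀ − S) − 1.42·P_X = 1014 − 1.42 × 182.0 = 755.7 kg O₂/d.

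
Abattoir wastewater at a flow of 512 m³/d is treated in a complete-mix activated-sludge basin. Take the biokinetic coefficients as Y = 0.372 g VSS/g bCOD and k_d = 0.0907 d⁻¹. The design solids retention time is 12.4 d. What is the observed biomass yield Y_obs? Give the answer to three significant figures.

Y_obs = Y / (1 + k_d θ_c) = 0.372 / (1 + 0.0907 × 12.4) = 0.372 / 2.125 = 0.1751.

Y_obs ≈ 0.175 g VSS/g bCOD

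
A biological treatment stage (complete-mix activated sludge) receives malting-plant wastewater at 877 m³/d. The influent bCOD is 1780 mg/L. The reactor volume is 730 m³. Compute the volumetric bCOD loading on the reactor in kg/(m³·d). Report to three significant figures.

L_v = Q S₀ / V = 877 × 1780 × 10⁻³ / 730.0 = 2.138 kg/(m³·d).

L_v ≈ 2.14 kg bCOD/(m³·d)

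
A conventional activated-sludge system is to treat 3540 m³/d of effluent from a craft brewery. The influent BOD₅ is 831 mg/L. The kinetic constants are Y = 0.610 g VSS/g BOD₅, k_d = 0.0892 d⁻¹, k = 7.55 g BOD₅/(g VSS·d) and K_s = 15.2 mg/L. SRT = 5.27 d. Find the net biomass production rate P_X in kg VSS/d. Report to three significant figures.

P_X ≈ 1220 kg VSS/d

From the Monod/SRT balance for a CMAS, S = K_s·(1+k_d θ_c)/[θ_c·(Y k − k_d) − 1] = 15.2 × (1 + 0.0892 × 5.27) / [5.27 × (0.610 × 7.55 − 0.0892) − 1] = 22.35 / 22.80 = 0.9800 mg/L.
Correct the yield for decay: Y_obs = Y/(1 + k_d θ_c) = 0.610 / (1 + 0.0892 × 5.27) = 0.610 / 1.470 = 0.4149.
Q·(S₀ − S) = 3540 × (831 − 0.980) × 10⁻³ = 2938 kg/d removed.
P_X = Y_obs · Q(S₀ − S) = 0.4149 × 2938 = 1219 kg VSS/d.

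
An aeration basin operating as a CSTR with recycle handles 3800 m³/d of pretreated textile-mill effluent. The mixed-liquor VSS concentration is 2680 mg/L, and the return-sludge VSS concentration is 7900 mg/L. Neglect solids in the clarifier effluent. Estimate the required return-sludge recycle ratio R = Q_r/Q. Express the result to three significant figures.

R = Q_r/Q = X/(X_r − X) = 2680 / (7900 − 2680) = 0.5134.

R ≈ 0.513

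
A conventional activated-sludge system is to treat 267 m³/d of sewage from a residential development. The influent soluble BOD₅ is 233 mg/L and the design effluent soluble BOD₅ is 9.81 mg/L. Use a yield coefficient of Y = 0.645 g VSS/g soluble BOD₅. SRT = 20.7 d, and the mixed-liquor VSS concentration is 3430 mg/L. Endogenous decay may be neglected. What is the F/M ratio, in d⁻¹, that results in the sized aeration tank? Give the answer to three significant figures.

With k_d = 0 the design equation reduces to V = Y Q (S₀−S) θ_c / X = 0.645 × 267 × (233 − 9.81) × 20.7 / 3430 = 232.0 m³.
F/M = applied load / biomass = Q·S₀/(V·X) = 267 × 233 / (232.0 × 3430) = 0.07819 d⁻¹.

F/M ≈ 0.0782 d⁻¹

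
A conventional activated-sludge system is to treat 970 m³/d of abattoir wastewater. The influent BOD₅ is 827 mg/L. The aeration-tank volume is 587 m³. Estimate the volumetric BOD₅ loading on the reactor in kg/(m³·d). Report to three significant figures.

L_v ≈ 1.37 kg BOD₅/(m³·d)

L_v = Q S₀ / V = 970 × 827 × 10⁻³ / 587.0 = 1.367 kg/(m³·d).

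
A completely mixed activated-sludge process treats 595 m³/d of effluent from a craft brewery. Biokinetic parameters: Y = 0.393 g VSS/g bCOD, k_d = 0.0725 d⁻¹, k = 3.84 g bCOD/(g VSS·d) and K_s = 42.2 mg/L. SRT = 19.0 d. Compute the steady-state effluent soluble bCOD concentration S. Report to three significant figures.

Effluent substrate depends only on kinetics and SRT: S = K_s(1 + k_d θ_c) / [θ_c(Yk − k_d) − 1] = 42.2 × (1 + 0.0725 × 19.0) / [19.0 × (0.393 × 3.84 − 0.0725) − 1] = 100.3 / 26.30 = 3.815 mg/L.

S ≈ 3.82 mg/L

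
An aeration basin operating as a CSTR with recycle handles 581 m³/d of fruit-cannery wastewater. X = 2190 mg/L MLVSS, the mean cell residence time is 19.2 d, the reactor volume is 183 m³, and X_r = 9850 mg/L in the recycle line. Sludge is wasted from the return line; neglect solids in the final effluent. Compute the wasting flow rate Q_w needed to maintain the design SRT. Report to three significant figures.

Q_w ≈ 2.12 m³/d

θ_c = V·X/(Q_w·X_r) when wasting from the recycle, so Q_w = V·X/(θ_c·X_r) = 183.0 × 2190 / (19.2 × 9850) = 2.119 m³/d.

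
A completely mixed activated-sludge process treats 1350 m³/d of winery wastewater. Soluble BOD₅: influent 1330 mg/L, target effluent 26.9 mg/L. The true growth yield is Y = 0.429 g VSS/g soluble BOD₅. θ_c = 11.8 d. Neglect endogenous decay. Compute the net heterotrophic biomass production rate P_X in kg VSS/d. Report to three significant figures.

P_X ≈ 755 kg VSS/d

With endogenous decay neglected, the observed yield equals the true yield: Y_obs = Y = 0.429 g VSS/g soluble BOD₅.
ΔS = 1330 − 26.9 = 1303 mg/L, so the substrate removal rate is 1350 × 1303/1000 = 1759 kg soluble BOD₅/d.
Net biomass production P_X = Y_obs × Q·(S₀ − S) = 0.4290 × 1759 = 754.7 kg VSS/d.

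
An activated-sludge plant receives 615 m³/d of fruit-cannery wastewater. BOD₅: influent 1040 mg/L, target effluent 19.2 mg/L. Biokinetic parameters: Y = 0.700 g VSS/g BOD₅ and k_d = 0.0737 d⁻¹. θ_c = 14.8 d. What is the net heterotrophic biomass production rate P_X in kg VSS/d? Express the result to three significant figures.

The observed yield is Y_obs = Y/(1 + k_d·θ_c) = 0.700 / (1 + 0.0737 × 14.8) = 0.700 / 2.091 = 0.3348 g VSS per g BOD₅ removed.
Mass of BOD₅ removed per day: Q(S₀ − S) = 615 × 1021 g/m³ = 627.8 kg/d.
Net biomass production P_X = Y_obs × Q·(S₀ − S) = 0.3348 × 627.8 = 210.2 kg VSS/d.

P_X ≈ 210 kg VSS/d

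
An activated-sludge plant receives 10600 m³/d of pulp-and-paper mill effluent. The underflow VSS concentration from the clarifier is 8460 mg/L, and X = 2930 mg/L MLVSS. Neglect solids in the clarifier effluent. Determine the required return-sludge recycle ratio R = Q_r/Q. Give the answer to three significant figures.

R ≈ 0.530

R = Q_r/Q = X/(X_r − X) = 2930 / (8460 − 2930) = 0.5298.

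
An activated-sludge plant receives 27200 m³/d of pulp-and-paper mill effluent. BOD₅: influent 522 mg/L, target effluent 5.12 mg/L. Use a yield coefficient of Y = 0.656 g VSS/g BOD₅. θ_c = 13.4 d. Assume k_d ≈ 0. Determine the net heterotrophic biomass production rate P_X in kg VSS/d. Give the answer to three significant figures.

No decay correction is needed, so Y_obs = Y = 0.656.
Substrate removed = Q·(S₀ − S) = 27200 m³/d × (522 − 5.12) g/m³ = 1.41×10^7 g/d = 14059 kg/d.
So the net sludge growth is P_X = 0.6560 × 14059 = 9223 kg VSS/d.

P_X ≈ 9220 kg VSS/d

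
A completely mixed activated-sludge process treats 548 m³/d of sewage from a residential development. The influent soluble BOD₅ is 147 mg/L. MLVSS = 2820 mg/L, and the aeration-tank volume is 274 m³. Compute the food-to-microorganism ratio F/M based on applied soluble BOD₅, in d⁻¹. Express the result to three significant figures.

F/M ≈ 0.104 d⁻¹

Food-to-microorganism ratio F/M = Q S₀ / (V X) = 548 × 147 / (274.0 × 2820) = 0.1043 d⁻¹.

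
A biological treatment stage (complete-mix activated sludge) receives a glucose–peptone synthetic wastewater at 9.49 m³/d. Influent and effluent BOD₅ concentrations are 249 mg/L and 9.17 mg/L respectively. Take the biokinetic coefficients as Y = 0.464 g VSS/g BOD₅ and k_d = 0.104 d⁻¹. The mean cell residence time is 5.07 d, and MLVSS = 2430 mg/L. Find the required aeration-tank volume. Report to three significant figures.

From the SRT design equation V = Y Q (S₀−S) θ_c / [X (1 + k_d θ_c)] = 0.464 × 9.49 × (249 − 9.17) × 5.07 / [2430 × (1 + 0.104 × 5.07)] = 5.35×10^3 / 3711 = 1.443 m³.

V ≈ 1.44 m³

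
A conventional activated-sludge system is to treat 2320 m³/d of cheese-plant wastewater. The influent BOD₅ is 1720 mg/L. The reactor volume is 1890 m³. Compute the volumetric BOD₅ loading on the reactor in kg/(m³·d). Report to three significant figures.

L_v ≈ 2.11 kg BOD₅/(m³·d)

Volumetric loading L_v = Q·S₀ / V = 2320 × 1720 g/m³ / 1890 m³ = 2111 g/(m³·d) = 2.111 kg BOD₅/(m³·d).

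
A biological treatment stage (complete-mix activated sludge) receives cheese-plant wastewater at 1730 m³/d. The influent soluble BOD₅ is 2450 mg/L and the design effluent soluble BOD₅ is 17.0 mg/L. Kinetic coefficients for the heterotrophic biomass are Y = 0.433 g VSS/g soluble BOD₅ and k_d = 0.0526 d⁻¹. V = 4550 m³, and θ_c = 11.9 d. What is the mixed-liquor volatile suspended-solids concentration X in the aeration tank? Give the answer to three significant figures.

X = Y·Q·ΔS·θ_c / [V·(1 + k_d θ_c)] = 0.433 × 1730 × (2450 − 17.0) × 11.9 / [4550 × (1 + 0.0526 × 11.9)] = 2932 mg/L.

X ≈ 2930 mg/L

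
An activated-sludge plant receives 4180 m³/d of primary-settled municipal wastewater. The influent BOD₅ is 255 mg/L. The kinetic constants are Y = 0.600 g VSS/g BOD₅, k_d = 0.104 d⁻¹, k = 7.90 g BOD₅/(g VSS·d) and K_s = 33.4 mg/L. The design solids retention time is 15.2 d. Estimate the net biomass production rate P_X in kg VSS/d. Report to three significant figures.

P_X ≈ 247 kg VSS/d

From the Monod/SRT balance for a CMAS, S = K_s·(1+k_d θ_c)/[θ_c·(Y k − k_d) − 1] = 33.4 × (1 + 0.104 × 15.2) / [15.2 × (0.600 × 7.90 − 0.104) − 1] = 86.20 / 69.47 = 1.241 mg/L.
Correct the yield for decay: Y_obs = Y/(1 + k_d θ_c) = 0.600 / (1 + 0.104 × 15.2) = 0.600 / 2.581 = 0.2325.
ΔS = 255 − 1.24 = 253.8 mg/L, so the substrate removal rate is 4180 × 253.8/1000 = 1061 kg BOD₅/d.
Biomass produced: P_X = Y_obs·Q·ΔS = 0.2325 × 1061 ≈ 246.6 kg VSS/d.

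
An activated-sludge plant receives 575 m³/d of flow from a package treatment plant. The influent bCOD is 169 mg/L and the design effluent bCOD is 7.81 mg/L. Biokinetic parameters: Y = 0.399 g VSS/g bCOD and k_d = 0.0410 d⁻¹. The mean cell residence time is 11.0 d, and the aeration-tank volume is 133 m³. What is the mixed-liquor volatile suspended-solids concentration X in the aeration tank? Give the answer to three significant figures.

X ≈ 2110 mg/L

Solving the biomass balance for X: X = Y Q (S₀−S) θ_c / [V (1+k_d θ_c)] = 0.399 × 575 × (169 − 7.81) × 11.0 / [133 × (1 + 0.0410 × 11.0)] = 2108 mg/L.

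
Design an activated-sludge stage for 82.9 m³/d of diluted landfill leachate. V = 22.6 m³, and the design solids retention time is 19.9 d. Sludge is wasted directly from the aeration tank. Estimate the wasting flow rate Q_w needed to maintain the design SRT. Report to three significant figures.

For wasting at MLVSS concentration, Q_w = V/θ_c = 22.60/19.9 = 1.136 m³/d.

Q_w ≈ 1.14 m³/d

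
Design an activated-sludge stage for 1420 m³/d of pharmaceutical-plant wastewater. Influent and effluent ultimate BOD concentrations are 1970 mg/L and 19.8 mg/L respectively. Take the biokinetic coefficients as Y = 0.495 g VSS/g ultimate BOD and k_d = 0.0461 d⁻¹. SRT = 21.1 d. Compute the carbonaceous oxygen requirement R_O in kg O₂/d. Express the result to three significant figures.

R_O ≈ 1780 kg O₂/d

Observed yield with endogenous decay: Y_obs = Y / (1 + k_d·θ_c) = 0.495 / (1 + 0.0461 × 21.1) = 0.495 / 1.973 = 0.2509 g VSS/g ultimate BOD.
ΔS = 1970 − 19.8 = 1950 mg/L, so the substrate removal rate is 1420 × 1950/1000 = 2769 kg ultimate BOD/d.
P_X = Y_obs·Q·(S₀ − S) = 0.2509 × 2769 = 694.9 kg VSS/d.
R_O = Q·(S₀ − S) − 1.42·P_X = 2769 − 1.42 × 694.9 = 1783 kg O₂/d.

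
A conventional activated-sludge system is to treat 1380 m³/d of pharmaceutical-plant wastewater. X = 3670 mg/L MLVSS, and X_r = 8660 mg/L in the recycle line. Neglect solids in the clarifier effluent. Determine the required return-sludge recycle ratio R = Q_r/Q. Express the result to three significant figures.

R ≈ 0.735

Mass balance around the secondary clarifier (neglecting effluent solids): R = X / (X_r − X) = 3670 / (8660 − 3670) = 0.7355.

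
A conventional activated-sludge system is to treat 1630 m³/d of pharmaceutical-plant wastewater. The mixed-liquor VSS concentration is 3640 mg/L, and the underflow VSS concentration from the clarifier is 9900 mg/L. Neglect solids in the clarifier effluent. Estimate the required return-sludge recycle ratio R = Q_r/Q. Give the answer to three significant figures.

R ≈ 0.581

R = Q_r/Q = X/(X_r − X) = 3640 / (9900 − 3640) = 0.5815.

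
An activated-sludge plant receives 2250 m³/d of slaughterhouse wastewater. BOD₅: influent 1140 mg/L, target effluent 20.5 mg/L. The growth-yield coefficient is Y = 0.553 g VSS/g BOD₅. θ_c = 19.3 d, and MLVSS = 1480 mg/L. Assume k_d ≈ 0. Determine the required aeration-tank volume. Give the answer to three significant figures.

V ≈ 18200 m³

V·X = Y·Q·ΔS·θ_c gives V = 0.553 × 2250 × (1140 − 20.5) × 19.3 / 1480 = 18165 m³.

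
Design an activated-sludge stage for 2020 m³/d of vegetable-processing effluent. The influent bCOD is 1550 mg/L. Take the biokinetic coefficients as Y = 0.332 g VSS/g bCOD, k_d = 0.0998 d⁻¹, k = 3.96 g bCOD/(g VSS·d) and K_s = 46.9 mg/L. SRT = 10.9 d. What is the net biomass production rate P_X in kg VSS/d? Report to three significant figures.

From the Monod/SRT balance for a CMAS, S = K_s·(1+k_d θ_c)/[θ_c·(Y k − k_d) − 1] = 46.9 × (1 + 0.0998 × 10.9) / [10.9 × (0.332 × 3.96 − 0.0998) − 1] = 97.92 / 12.24 = 7.998 mg/L.
The observed yield is Y_obs = Y/(1 + k_d·θ_c) = 0.332 / (1 + 0.0998 × 10.9) = 0.332 / 2.088 = 0.1590 g VSS per g bCOD removed.
Q·(S₀ − S) = 2020 × (1550 − 8.00) × 10⁻³ = 3115 kg/d removed.
Biomass produced: P_X = Y_obs·Q·ΔS = 0.1590 × 3115 ≈ 495.3 kg VSS/d.

P_X ≈ 495 kg VSS/d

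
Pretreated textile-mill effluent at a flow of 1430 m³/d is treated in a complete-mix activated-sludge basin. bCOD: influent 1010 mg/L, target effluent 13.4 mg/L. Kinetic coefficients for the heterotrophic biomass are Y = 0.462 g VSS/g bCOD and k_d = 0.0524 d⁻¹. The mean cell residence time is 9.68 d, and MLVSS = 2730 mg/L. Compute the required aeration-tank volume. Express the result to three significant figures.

Steady-state biomass mass balance: V·X·(1 + k_d·θ_c) = Y·Q·(S₀ − S)·θ_c, so V = 0.462 × 1430 × (1010 − 13.4) × 9.68 / [2730 × (1 + 0.0524 × 9.68)] = 6.37×10^6 / 4115 = 1549 m³.

V ≈ 1550 m³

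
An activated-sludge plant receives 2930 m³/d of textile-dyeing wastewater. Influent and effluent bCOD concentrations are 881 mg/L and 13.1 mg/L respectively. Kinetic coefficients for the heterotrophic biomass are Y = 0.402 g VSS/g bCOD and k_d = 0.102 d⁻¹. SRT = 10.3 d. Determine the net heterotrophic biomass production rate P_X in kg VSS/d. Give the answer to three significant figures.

The observed yield is Y_obs = Y/(1 + k_d·θ_c) = 0.402 / (1 + 0.102 × 10.3) = 0.402 / 2.051 = 0.1960 g VSS per g bCOD removed.
ΔS = 881 − 13.1 = 867.9 mg/L, so the substrate removal rate is 2930 × 867.9/1000 = 2543 kg bCOD/d.
Biomass produced: P_X = Y_obs·Q·ΔS = 0.1960 × 2543 ≈ 498.5 kg VSS/d.

P_X ≈ 499 kg VSS/d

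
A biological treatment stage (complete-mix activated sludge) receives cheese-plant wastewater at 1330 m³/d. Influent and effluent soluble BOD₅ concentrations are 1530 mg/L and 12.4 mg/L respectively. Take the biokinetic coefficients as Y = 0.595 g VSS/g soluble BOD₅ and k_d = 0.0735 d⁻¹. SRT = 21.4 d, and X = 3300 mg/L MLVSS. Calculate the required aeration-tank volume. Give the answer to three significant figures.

Rearranging the biomass balance for a CMAS with decay, V = Y·Q·ΔS·θ_c / [X·(1+k_d θ_c)] = 0.595 × 1330 × (1530 − 12.4) × 21.4 / [3300 × (1 + 0.0735 × 21.4)] = 2.57×10^7 / 8491 = 3027 m³.

V ≈ 3030 m³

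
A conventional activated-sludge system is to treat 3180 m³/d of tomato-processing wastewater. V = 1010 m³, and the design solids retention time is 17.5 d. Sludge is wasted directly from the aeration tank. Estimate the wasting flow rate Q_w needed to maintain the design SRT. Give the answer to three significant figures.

Q_w ≈ 57.7 m³/d

Wasting from the aeration tank: Q_w = V / θ_c = 1010 / 17.5 = 57.71 m³/d.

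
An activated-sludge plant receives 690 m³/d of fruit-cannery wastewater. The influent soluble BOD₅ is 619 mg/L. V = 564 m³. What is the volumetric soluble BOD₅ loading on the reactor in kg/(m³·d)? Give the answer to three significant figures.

L_v ≈ 0.757 kg soluble BOD₅/(m³·d)

Volumetric loading L_v = Q·S₀ / V = 690 × 619 g/m³ / 564.0 m³ = 757.3 g/(m³·d) = 0.7573 kg soluble BOD₅/(m³·d).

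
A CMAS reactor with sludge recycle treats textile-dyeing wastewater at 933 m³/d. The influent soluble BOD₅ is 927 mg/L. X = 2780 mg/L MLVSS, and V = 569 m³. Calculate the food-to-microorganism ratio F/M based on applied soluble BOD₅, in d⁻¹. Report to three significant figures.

F/M = applied load / biomass = Q·S₀/(V·X) = 933 × 927 / (569.0 × 2780) = 0.5468 d⁻¹.

F/M ≈ 0.547 d⁻¹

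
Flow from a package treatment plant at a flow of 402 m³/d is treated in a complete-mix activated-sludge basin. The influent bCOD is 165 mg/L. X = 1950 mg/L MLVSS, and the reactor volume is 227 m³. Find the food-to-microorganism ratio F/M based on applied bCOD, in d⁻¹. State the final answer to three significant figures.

F/M ≈ 0.150 d⁻¹

F/M = Q·S₀ / (V·X) = 402 × 165 / (227.0 × 1950) = 0.1498 g bCOD·(g VSS·d)⁻¹.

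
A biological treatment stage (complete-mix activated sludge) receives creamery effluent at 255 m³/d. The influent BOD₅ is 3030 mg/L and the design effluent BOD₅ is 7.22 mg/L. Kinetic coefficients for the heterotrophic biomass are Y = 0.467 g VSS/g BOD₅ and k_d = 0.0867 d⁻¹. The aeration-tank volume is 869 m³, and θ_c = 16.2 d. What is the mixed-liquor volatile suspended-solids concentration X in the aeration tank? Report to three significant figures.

X ≈ 2790 mg/L

From V·X·(1 + k_d·θ_c) = Y·Q·(S₀ − S)·θ_c: X = 0.467 × 255 × (3030 − 7.22) × 16.2 / [869 × (1 + 0.0867 × 16.2)] = 2791 mg/L.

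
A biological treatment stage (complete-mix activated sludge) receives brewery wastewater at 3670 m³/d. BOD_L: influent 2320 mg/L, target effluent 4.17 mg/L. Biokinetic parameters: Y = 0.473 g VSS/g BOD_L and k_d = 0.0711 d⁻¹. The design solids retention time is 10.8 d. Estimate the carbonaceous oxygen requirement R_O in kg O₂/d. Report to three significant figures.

R_O ≈ 5270 kg O₂/d

Correct the yield for decay: Y_obs = Y/(1 + k_d θ_c) = 0.473 / (1 + 0.0711 × 10.8) = 0.473 / 1.768 = 0.2676.
Mass of BOD_L removed per day: Q(S₀ − S) = 3670 × 2316 g/m³ = 8499 kg/d.
Net sludge production P_X = 0.2676 × 8499 = 2274 kg VSS/d.
R_O = Q·ΔS − 1.42 P_X = 8499 − 3229 = 5270 kg O₂/d.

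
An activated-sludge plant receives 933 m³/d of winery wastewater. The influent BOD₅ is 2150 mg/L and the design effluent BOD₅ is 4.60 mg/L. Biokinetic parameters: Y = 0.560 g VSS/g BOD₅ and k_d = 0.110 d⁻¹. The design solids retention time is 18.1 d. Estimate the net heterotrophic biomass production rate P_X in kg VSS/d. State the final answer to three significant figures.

Observed yield with endogenous decay: Y_obs = Y / (1 + k_d·θ_c) = 0.560 / (1 + 0.110 × 18.1) = 0.560 / 2.991 = 0.1872 g VSS/g BOD₅.
Substrate removed = Q·(S₀ − S) = 933 m³/d × (2150 − 4.60) g/m³ = 2×10^6 g/d = 2002 kg/d.
Biomass produced: P_X = Y_obs·Q·ΔS = 0.1872 × 2002 ≈ 374.8 kg VSS/d.

P_X ≈ 375 kg VSS/d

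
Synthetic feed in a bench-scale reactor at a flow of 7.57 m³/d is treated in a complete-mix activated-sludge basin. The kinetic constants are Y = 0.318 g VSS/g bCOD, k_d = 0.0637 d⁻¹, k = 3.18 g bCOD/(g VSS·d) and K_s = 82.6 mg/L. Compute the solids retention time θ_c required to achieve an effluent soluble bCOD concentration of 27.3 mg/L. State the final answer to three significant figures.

From 1/θ_c = Y·k·S/(K_s + S) − k_d: Y·k·S/(K_s+S) = 0.318 × 3.18 × 27.3 / (82.6 + 27.3) = 0.2512 d⁻¹.
1/θ_c = 0.2512 − 0.0637 = 0.1875 d⁻¹, so θ_c = 5.333 d.

θ_c ≈ 5.33 d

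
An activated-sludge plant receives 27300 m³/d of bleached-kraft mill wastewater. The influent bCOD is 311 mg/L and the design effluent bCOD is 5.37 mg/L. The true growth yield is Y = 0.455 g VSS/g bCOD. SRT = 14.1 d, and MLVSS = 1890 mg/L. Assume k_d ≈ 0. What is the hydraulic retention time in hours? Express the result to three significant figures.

τ ≈ 24.9 h

Biomass mass balance (decay neglected): V·X = Y·Q·(S₀ − S)·θ_c, so V = 0.455 × 27300 × (311 − 5.37) × 14.1 / 1890 = 28322 m³.
τ = V/Q = 28322/27300 = 1.037 d, or 24.90 h.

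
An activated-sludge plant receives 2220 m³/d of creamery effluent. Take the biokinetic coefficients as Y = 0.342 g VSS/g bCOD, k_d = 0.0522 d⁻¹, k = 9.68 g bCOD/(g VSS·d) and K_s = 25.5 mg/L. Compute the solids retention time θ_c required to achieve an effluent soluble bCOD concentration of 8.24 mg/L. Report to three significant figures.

From 1/θ_c = Y·k·S/(K_s + S) − k_d: Y·k·S/(K_s+S) = 0.342 × 9.68 × 8.24 / (25.5 + 8.24) = 0.8085 d⁻¹.
1/θ_c = 0.8085 − 0.0522 = 0.7563 d⁻¹, so θ_c = 1.322 d.

θ_c ≈ 1.32 d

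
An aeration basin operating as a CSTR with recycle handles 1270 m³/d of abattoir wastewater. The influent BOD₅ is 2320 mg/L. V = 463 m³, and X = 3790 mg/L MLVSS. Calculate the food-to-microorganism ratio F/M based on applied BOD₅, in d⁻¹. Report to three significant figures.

F/M = applied load / biomass = Q·S₀/(V·X) = 1270 × 2320 / (463.0 × 3790) = 1.679 d⁻¹.

F/M ≈ 1.68 d⁻¹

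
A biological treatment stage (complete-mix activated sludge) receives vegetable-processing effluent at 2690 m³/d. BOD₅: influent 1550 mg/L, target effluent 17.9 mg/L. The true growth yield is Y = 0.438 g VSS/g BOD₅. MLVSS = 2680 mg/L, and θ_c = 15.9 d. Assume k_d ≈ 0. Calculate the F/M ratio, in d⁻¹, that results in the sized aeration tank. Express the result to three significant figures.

F/M ≈ 0.145 d⁻¹

Biomass mass balance (decay neglected): V·X = Y·Q·(S₀ − S)·θ_c, so V = 0.438 × 2690 × (1550 − 17.9) × 15.9 / 2680 = 10710 m³.
F/M = Q·S₀ / (V·X) = 2690 × 1550 / (10710 × 2680) = 0.1453 g BOD₅·(g VSS·d)⁻¹.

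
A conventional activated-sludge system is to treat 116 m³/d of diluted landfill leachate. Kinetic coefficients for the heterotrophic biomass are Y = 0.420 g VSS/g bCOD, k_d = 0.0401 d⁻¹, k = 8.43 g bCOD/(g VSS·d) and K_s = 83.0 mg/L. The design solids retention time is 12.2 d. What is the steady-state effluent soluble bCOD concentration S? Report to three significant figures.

Effluent substrate depends only on kinetics and SRT: S = K_s(1 + k_d θ_c) / [θ_c(Yk − k_d) − 1] = 83.0 × (1 + 0.0401 × 12.2) / [12.2 × (0.420 × 8.43 − 0.0401) − 1] = 123.6 / 41.71 = 2.964 mg/L.

S ≈ 2.96 mg/L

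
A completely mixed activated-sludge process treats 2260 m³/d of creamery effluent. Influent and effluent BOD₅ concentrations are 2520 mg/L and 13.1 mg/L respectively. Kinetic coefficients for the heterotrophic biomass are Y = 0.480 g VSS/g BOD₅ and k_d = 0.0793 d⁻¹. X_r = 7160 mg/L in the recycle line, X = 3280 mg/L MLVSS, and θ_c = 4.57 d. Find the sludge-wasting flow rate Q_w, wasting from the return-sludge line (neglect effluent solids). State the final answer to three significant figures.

Q_w ≈ 279 m³/d

Steady-state biomass mass balance: V·X·(1 + k_d·θ_c) = Y·Q·(S₀ − S)·θ_c, so V = 0.480 × 2260 × (2520 − 13.1) × 4.57 / [3280 × (1 + 0.0793 × 4.57)] = 1.24×10^7 / 4469 = 2781 m³.
θ_c = V·X/(Q_w·X_r) when wasting from the recycle, so Q_w = V·X/(θ_c·X_r) = 2781 × 3280 / (4.57 × 7160) = 278.8 m³/d.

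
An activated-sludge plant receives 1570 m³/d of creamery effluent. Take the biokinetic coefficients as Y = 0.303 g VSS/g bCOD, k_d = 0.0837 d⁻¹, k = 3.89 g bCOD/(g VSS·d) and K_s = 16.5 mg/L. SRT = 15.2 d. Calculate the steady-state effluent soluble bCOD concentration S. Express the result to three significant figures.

From the Monod/SRT balance for a CMAS, S = K_s·(1+k_d θ_c)/[θ_c·(Y k − k_d) − 1] = 16.5 × (1 + 0.0837 × 15.2) / [15.2 × (0.303 × 3.89 − 0.0837) − 1] = 37.49 / 15.64 = 2.397 mg/L.

S ≈ 2.40 mg/L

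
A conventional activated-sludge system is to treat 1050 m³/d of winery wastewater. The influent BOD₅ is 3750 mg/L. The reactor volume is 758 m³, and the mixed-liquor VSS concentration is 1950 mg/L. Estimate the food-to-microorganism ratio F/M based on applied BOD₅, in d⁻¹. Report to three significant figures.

Food-to-microorganism ratio F/M = Q S₀ / (V X) = 1050 × 3750 / (758.0 × 1950) = 2.664 d⁻¹.

F/M ≈ 2.66 d⁻¹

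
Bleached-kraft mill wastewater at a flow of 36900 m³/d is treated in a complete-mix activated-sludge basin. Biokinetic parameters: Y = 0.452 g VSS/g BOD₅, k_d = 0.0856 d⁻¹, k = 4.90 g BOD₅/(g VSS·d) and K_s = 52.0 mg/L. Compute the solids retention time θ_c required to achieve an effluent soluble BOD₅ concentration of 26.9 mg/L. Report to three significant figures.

Specific growth rate at S = 26.9 mg/L: μ = YkS/(K_s+S) = 0.452·4.90·26.9/(52.0+26.9) = 0.7551 d⁻¹.
1/θ_c = 0.7551 − 0.0856 = 0.6695 d⁻¹, so θ_c = 1.494 d.

θ_c ≈ 1.49 d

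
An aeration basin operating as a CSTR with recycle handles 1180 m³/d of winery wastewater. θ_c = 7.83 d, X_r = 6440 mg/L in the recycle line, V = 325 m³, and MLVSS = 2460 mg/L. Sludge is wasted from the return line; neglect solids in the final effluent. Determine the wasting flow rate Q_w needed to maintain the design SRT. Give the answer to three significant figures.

θ_c = V·X/(Q_w·X_r) when wasting from the recycle, so Q_w = V·X/(θ_c·X_r) = 325.0 × 2460 / (7.83 × 6440) = 15.86 m³/d.

Q_w ≈ 15.9 m³/d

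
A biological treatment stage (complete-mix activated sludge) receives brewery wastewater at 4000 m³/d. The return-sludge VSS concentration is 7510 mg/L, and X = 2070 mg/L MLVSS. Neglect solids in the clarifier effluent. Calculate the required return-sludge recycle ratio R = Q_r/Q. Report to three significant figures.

R = Q_r/Q = X/(X_r − X) = 2070 / (7510 − 2070) = 0.3805.

R ≈ 0.381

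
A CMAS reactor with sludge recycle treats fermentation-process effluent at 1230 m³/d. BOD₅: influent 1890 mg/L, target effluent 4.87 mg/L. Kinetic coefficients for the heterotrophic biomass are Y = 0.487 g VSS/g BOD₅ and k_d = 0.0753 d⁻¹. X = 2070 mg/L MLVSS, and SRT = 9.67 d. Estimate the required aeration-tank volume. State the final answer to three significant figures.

From the SRT design equation V = Y Q (S₀−S) θ_c / [X (1 + k_d θ_c)] = 0.487 × 1230 × (1890 − 4.87) × 9.67 / [2070 × (1 + 0.0753 × 9.67)] = 1.09×10^7 / 3577 = 3052 m³.

V ≈ 3050 m³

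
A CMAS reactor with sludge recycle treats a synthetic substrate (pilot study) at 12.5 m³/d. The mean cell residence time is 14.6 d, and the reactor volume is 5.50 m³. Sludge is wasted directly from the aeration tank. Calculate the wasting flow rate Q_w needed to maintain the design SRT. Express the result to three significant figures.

Wasting from the aeration tank: Q_w = V / θ_c = 5.500 / 14.6 = 0.3767 m³/d.

Q_w ≈ 0.377 m³/d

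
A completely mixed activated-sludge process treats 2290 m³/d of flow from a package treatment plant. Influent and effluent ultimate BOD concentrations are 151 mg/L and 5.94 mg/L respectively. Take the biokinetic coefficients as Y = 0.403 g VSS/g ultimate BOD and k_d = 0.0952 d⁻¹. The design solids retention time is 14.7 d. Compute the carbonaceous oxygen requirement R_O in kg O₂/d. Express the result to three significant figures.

R_O ≈ 253 kg O₂/d

Correct the yield for decay: Y_obs = Y/(1 + k_d θ_c) = 0.403 / (1 + 0.0952 × 14.7) = 0.403 / 2.399 = 0.1680.
Q·(S₀ − S) = 2290 × (151 − 5.94) × 10⁻³ = 332.2 kg/d removed.
P_X = Y_obs·Q·(S₀ − S) = 0.1680 × 332.2 = 55.79 kg VSS/d.
Carbonaceous O₂ demand = substrate oxidised − cell-mass equivalent = 332.2 − 1.42 × 55.79 = 253.0 kg O₂/d.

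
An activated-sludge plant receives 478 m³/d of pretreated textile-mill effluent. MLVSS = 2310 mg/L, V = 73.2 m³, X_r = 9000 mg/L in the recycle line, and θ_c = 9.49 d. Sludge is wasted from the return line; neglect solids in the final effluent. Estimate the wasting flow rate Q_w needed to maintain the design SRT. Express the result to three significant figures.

Q_w ≈ 1.98 m³/d

Q_w = (V·X)/(θ_c X_r) = 73.20 × 2310 / (9.49 × 9000) = 1.980 m³/d.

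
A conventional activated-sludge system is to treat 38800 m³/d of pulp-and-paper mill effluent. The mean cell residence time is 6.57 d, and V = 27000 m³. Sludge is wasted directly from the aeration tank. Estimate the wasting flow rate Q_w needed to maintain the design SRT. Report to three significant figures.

With mixed-liquor wasting, θ_c = V/Q_w, so Q_w = V/θ_c = 27000/6.57 = 4110 m³/d.

Q_w ≈ 4110 m³/d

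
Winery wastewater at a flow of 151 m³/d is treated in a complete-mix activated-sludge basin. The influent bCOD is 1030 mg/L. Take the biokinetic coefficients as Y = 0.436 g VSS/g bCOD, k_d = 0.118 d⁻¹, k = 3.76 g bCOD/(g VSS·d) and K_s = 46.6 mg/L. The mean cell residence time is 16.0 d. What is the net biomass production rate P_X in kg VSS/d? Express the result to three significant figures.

P_X ≈ 23.3 kg VSS/d

For a completely mixed reactor with recycle the Lawrence–McCarty relation gives S = K_s·(1 + k_d·θ_c) / [θ_c·(Y·k − k_d) − 1] = 46.6 × (1 + 0.118 × 16.0) / [16.0 × (0.436 × 3.76 − 0.118) − 1] = 134.6 / 23.34 = 5.766 mg/L.
Correct the yield for decay: Y_obs = Y/(1 + k_d θ_c) = 0.436 / (1 + 0.118 × 16.0) = 0.436 / 2.888 = 0.1510.
Mass of bCOD removed per day: Q(S₀ − S) = 151 × 1024 g/m³ = 154.7 kg/d.
So the net sludge growth is P_X = 0.1510 × 154.7 = 23.35 kg VSS/d.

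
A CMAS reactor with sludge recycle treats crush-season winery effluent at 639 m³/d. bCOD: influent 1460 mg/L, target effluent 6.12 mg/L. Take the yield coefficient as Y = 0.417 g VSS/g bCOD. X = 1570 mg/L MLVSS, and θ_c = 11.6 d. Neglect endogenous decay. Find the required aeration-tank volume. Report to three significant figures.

V·X = Y·Q·ΔS·θ_c gives V = 0.417 × 639 × (1460 − 6.12) × 11.6 / 1570 = 2862 m³.

V ≈ 2860 m³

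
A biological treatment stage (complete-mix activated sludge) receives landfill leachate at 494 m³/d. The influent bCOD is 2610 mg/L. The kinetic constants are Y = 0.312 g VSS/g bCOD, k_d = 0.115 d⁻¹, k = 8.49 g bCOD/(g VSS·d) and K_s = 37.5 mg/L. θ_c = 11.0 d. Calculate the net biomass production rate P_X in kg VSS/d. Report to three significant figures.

For a completely mixed reactor with recycle the Lawrence–McCarty relation gives S = K_s·(1 + k_d·θ_c) / [θ_c·(Y·k − k_d) − 1] = 37.5 × (1 + 0.115 × 11.0) / [11.0 × (0.312 × 8.49 − 0.115) − 1] = 84.94 / 26.87 = 3.161 mg/L.
Observed yield with endogenous decay: Y_obs = Y / (1 + k_d·θ_c) = 0.312 / (1 + 0.115 × 11.0) = 0.312 / 2.265 = 0.1377 g VSS/g bCOD.
Mass of bCOD removed per day: Q(S₀ − S) = 494 × 2607 g/m³ = 1288 kg/d.
P_X = Y_obs · Q(S₀ − S) = 0.1377 × 1288 = 177.4 kg VSS/d.

P_X ≈ 177 kg VSS/d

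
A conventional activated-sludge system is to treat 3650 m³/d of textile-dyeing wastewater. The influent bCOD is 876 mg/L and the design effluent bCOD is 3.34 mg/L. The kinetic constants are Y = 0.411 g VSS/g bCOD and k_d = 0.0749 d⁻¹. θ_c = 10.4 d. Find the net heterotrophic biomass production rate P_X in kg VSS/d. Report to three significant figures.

P_X ≈ 736 kg VSS/d

Correct the yield for decay: Y_obs = Y/(1 + k_d θ_c) = 0.411 / (1 + 0.0749 × 10.4) = 0.411 / 1.779 = 0.2310.
ΔS = 876 − 3.34 = 872.7 mg/L, so the substrate removal rate is 3650 × 872.7/1000 = 3185 kg bCOD/d.
Net biomass production P_X = Y_obs × Q·(S₀ − S) = 0.2310 × 3185 = 735.9 kg VSS/d.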